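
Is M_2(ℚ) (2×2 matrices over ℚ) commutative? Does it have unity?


Matrix multiplication is non-commutative for n ≥ 2; the identity matrix I is the unity; singular matrices give zero divisors, so not an integral domain
Commutative: No
Integral domain: No
Has unity: Yes

M_2(ℚ) (2×2 matrices over ℚ): Commutative=No, Unity=Yes


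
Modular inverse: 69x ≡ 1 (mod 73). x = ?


Use the extended Euclidean algorithm to write 1 = 69·s + 73·t; then s mod 73 is the inverse.
Euclidean algorithm:
  69 = 0·73 + 69
  73 = 1·69 + 4
  69 = 17·4 + 1
  4 = 4·1 + 0
gcd(69,73) = 1
Back-substitution gives: 69·(18) + 73·(-17) = 1
So 69⁻¹ ≡ 18 ≡ 18 (mod 73)
Check: 69 × 18 = 1242 ≡ 1 (mod 73) ✓

69⁻¹ ≡ 18 (mod 73)


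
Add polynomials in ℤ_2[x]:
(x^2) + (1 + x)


Add coefficients mod 2:
x^0: 0 + 1 = 1 (mod 2)
x^1: 0 + 1 = 1 (mod 2)
x^2: 1 + 0 = 1 (mod 2)
Result: 1 + x + x^2

f + g = 1 + x + x^2


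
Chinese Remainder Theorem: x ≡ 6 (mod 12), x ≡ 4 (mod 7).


m₁ = 12, m₂ = 7, gcd = 1, so CRT applies. M = m₁·m₂ = 84
Let M₁ = M/m₁ = 7, M₂ = M/m₂ = 12
Find y₁ ≡ M₁⁻¹ (mod m₁): 7⁻¹ ≡ 7 (mod 12)
Find y₂ ≡ M₂⁻¹ (mod m₂): 12⁻¹ ≡ 3 (mod 7)
x = a₁·M₁·y₁ + a₂·M₂·y₂ = 6·7·7 + 4·12·3 = 438
Reduce mod 84: x ≡ 18
Check: 18 mod 12 = 6 ✓, 18 mod 7 = 4 ✓

x ≡ 18 (mod 84)


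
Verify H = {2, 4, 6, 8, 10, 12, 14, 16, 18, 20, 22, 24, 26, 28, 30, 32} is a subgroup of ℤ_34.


Subgroup test for H = {2, 4, 6, 8, 10, 12, 14, 16, 18, 20, 22, 24, 26, 28, 30, 32} in (ℤ_34, +):
(1) 0 ∈ H? No
(2) Closure: for all a,b ∈ H, (a+b) mod 34 ∈ H? No  [counterexample: 2 + 32 = 0 ∉ H]
(3) Inverses: for all a ∈ H, -a mod 34 ∈ H? Yes

No, H is not a subgroup of ℤ_34


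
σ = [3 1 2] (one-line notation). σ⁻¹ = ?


To find σ⁻¹, swap domain and range:
σ(1) = 3 → σ⁻¹(3) = 1
σ(2) = 1 → σ⁻¹(1) = 2
σ(3) = 2 → σ⁻¹(2) = 3

σ⁻¹ = [2 3 1]


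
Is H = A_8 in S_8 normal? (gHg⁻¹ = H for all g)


H = A_8 in S_8
A_8 has index 2 in S_8, and every subgroup of index 2 is normal

Yes, normal subgroup


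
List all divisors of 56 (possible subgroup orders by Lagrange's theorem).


Lagrange's theorem: |H| divides |G|
|G| = 56
Divisors of 56: 1, 2, 4, 7, 8, 14, 28, 56

Possible subgroup orders: {1, 2, 4, 7, 8, 14, 28, 56}


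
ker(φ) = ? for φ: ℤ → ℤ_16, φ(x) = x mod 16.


Kernel = preimage of identity
ker(φ) = {x ∈ ℤ : x ≡ 0 (mod 16)} = 16ℤ = {0, ±16, ±32, ...}

ker(φ) = 16ℤ


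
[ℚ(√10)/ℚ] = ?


√10 has minimal polynomial x² - 10 (irreducible over ℚ since 10 is squarefree)

[ℚ(√10)/ℚ] = 2


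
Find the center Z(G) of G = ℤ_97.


Z(G) = {g ∈ G | gx = xg for all x ∈ G}
ℤ_97 is abelian, so Z(G) = G

Z(ℤ_97) = ℤ_97


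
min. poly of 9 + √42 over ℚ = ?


Let α = 9 + √42. Then α - 9 = √42, so (α - 9)² = 42, giving α² - 18α + 39 = 0. Degree 2 and α ∉ ℚ, so this is the minimal polynomial.

Minimal polynomial: x² - 18x + 39


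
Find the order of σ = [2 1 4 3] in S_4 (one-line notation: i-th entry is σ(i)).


Cycle decomposition: (1 2) (3 4)
Cycle lengths: 2, 2
Order = lcm(2, 2) = 2

ord(σ) = 2


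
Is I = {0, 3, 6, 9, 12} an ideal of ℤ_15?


Check ideal conditions for I = {0, 3, 6, 9, 12} in ℤ_15:
(1) I is an additive subgroup? Yes
(2) For r ∈ ℤ_15 and a ∈ I: r·a ∈ I? Yes

Yes, I is an ideal of ℤ_15


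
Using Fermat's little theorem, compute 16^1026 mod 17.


Fermat's little theorem: if p is prime and gcd(a,p)=1, then a^(p-1) ≡ 1 (mod p)
p = 17 is prime, gcd(16,17) = 1
Reduce exponent: 1026 mod 16 = 2
So 16^1026 ≡ 16^2 (mod 17)
16^2 mod 17 = 1

16^1026 ≡ 1 (mod 17)


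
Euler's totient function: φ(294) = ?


Factor n: 294 = 2 × 3 × 7^2
φ(n) = n · ∏(1 - 1/p) over distinct primes p | n
φ(294) = 294 · (1 - 1/2) · (1 - 1/3) · (1 - 1/7) = 84

φ(294) = 84


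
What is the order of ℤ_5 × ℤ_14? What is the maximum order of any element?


|ℤ_5 × ℤ_14| = 5 × 14 = 70
Max element order = lcm(5,14) = 70
Cyclic? Yes (gcd=1)

|ℤ_5×ℤ_14| = 70, max element order = 70


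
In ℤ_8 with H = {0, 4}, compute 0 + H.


0 + H = {0 + h (mod 8) : h ∈ H}
0+0=0, 0+4=4

0 + H = {0, 4}


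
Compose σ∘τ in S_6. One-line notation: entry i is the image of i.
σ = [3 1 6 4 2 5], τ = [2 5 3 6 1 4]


σ∘τ: apply τ first, then σ
1 →τ 2 →σ 1
2 →τ 5 →σ 2
3 →τ 3 →σ 6
4 →τ 6 →σ 5
5 →τ 1 →σ 3
6 →τ 4 →σ 4

σ∘τ = [1 2 6 5 3 4]


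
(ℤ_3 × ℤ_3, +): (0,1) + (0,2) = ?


Operation: componentwise addition mod (3, 3)
(0,1) + (0,2) = ((a₁+b₁) mod 3, (a₂+b₂) mod 3) with a = (0,1), b = (0,2)

(0,1) + (0,2) = (0,0)


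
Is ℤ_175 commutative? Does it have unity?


ℤ_175 is a commutative ring with unity 1; 175 = 5×35 is composite, so 5·35 ≡ 0 gives zero divisors (not an integral domain)
Commutative: Yes
Integral domain: No
Has unity: Yes

ℤ_175: Commutative=Yes, Unity=Yes


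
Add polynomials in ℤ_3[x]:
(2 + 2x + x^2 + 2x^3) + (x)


Add coefficients mod 3:
x^0: 2 + 0 = 2 (mod 3)
x^1: 2 + 1 = 0 (mod 3)
x^2: 1 + 0 = 1 (mod 3)
x^3: 2 + 0 = 2 (mod 3)
Result: 2 + x^2 + 2x^3

f + g = 2 + x^2 + 2x^3


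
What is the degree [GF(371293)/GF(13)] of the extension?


GF(371293) = GF(13^5), so the extension degree is 5

[GF(371293)/GF(13)] = 5


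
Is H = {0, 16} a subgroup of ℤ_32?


Subgroup test for H = {0, 16} in (ℤ_32, +):
(1) 0 ∈ H? Yes
(2) Closure: for all a,b ∈ H, (a+b) mod 32 ∈ H? Yes
(3) Inverses: for all a ∈ H, -a mod 32 ∈ H? Yes

Yes, H is a subgroup of ℤ_32


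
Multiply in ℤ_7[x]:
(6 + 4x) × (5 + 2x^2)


Expand and collect like terms; reduce coefficients mod 7:
x^0: 6·5 = 30 ≡ 2 (mod 7)
x^1: 6·0 + 4·5 = 20 ≡ 6 (mod 7)
x^2: 6·2 + 4·0 = 12 ≡ 5 (mod 7)
x^3: 4·2 = 8 ≡ 1 (mod 7)
Result: 2 + 6x + 5x^2 + x^3

f · g = 2 + 6x + 5x^2 + x^3


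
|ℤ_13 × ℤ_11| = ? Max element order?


|ℤ_13 × ℤ_11| = 13 × 11 = 143
Max element order = lcm(13,11) = 143
Cyclic? Yes (gcd=1)

|ℤ_13×ℤ_11| = 143, max element order = 143


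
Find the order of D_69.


|D_n| = 2n (n rotations and n reflections)
|D_69| = 2×69 = 138

|D_69| = 138


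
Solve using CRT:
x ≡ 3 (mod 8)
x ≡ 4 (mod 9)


m₁ = 8, m₂ = 9, gcd = 1, so CRT applies. M = m₁·m₂ = 72
Let M₁ = M/m₁ = 9, M₂ = M/m₂ = 8
Find y₁ ≡ M₁⁻¹ (mod m₁): 9⁻¹ ≡ 1 (mod 8)
Find y₂ ≡ M₂⁻¹ (mod m₂): 8⁻¹ ≡ 8 (mod 9)
x = a₁·M₁·y₁ + a₂·M₂·y₂ = 3·9·1 + 4·8·8 = 283
Reduce mod 72: x ≡ 67
Check: 67 mod 8 = 3 ✓, 67 mod 9 = 4 ✓

x ≡ 67 (mod 72)


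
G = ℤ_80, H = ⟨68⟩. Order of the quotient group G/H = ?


|⟨68⟩| = n / gcd(68, 80) = 80 / 4 = 20
H is normal (ℤ_80 is abelian).
|G/H| = |G| / |H| = 80 / 20 = 4

|G/H| = 4


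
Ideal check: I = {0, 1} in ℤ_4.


Check ideal conditions for I = {0, 1} in ℤ_4:
(1) I is an additive subgroup? No
(2) For r ∈ ℤ_4 and a ∈ I: r·a ∈ I? No  [counterexample: r=2, a=1, r·a mod 4 = 2 ∉ I]

No, I is not an ideal of ℤ_4


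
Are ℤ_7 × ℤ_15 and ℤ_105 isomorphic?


Comparing ℤ_7 × ℤ_15 and ℤ_105:
gcd(7,15) = 1, so ℤ_7 × ℤ_15 ≅ ℤ_105 (CRT)

Yes, ℤ_7 × ℤ_15 ≅ ℤ_105


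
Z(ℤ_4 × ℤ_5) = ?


Z(G) = {g ∈ G | gx = xg for all x ∈ G}
Direct product of abelian groups is abelian, so Z(G) = G

Z(ℤ_4 × ℤ_5) = ℤ_4 × ℤ_5


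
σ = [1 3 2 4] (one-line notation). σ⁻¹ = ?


To find σ⁻¹, swap domain and range:
σ(1) = 1 → σ⁻¹(1) = 1
σ(2) = 3 → σ⁻¹(3) = 2
σ(3) = 2 → σ⁻¹(2) = 3
σ(4) = 4 → σ⁻¹(4) = 4

σ⁻¹ = [1 3 2 4]


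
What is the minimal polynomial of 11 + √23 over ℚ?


Let α = 11 + √23. Then α - 11 = √23, so (α - 11)² = 23, giving α² - 22α + 98 = 0. Degree 2 and α ∉ ℚ, so this is the minimal polynomial.

Minimal polynomial: x² - 22x + 98


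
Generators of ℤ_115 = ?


g generates ℤ_n iff gcd(g,n) = 1
Prime factors of 115: 5, 23
Generators are g ∈ {1,...,114} not divisible by any of these primes.
Generators: {1, 2, 3, 4, 6, 7, 8, 9, 11, 12, 13, 14, 16, 17, 18, 19, 21, 22, 24, 26, 27, 28, 29, 31, 32, 33, 34, 36, 37, 38, 39, 41, 42, 43, 44, 47, 48, 49, 51, 52, 53, 54, 56, 57, 58, 59, 61, 62, 63, 64, 66, 67, 68, 71, 72, 73, 74, 76, 77, 78, 79, 81, 82, 83, 84, 86, 87, 88, 89, 91, 93, 94, 96, 97, 98, 99, 101, 102, 103, 104, 106, 107, 108, 109, 111, 112, 113, 114}
Number of generators = φ(115) = 88

Generators of ℤ_115 = {1, 2, 3, 4, 6, 7, 8, 9, 11, 12, 13, 14, 16, 17, 18, 19, 21, 22, 24, 26, 27, 28, 29, 31, 32, 33, 34, 36, 37, 38, 39, 41, 42, 43, 44, 47, 48, 49, 51, 52, 53, 54, 56, 57, 58, 59, 61, 62, 63, 64, 66, 67, 68, 71, 72, 73, 74, 76, 77, 78, 79, 81, 82, 83, 84, 86, 87, 88, 89, 91, 93, 94, 96, 97, 98, 99, 101, 102, 103, 104, 106, 107, 108, 109, 111, 112, 113, 114}


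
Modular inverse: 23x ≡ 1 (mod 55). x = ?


Use the extended Euclidean algorithm to write 1 = 23·s + 55·t; then s mod 55 is the inverse.
Euclidean algorithm:
  23 = 0·55 + 23
  55 = 2·23 + 9
  23 = 2·9 + 5
  9 = 1·5 + 4
  5 = 1·4 + 1
  4 = 4·1 + 0
gcd(23,55) = 1
Back-substitution gives: 23·(12) + 55·(-5) = 1
So 23⁻¹ ≡ 12 ≡ 12 (mod 55)
Check: 23 × 12 = 276 ≡ 1 (mod 55) ✓

23⁻¹ ≡ 12 (mod 55)


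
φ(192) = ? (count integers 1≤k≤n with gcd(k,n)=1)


Factor n: 192 = 2^6 × 3
φ(n) = n · ∏(1 - 1/p) over distinct primes p | n
φ(192) = 192 · (1 - 1/2) · (1 - 1/3) = 64

φ(192) = 64


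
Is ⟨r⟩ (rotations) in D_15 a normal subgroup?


H = ⟨r⟩ (rotations) in D_15
The rotation subgroup ⟨r⟩ has index 2 in D_15, so it is normal

Yes, normal subgroup


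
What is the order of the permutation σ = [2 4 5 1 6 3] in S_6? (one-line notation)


Cycle decomposition: (1 2 4) (3 5 6)
Cycle lengths: 3, 3
Order = lcm(3, 3) = 3

ord(σ) = 3


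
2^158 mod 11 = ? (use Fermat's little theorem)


Fermat's little theorem: if p is prime and gcd(a,p)=1, then a^(p-1) ≡ 1 (mod p)
p = 11 is prime, gcd(2,11) = 1
Reduce exponent: 158 mod 10 = 8
So 2^158 ≡ 2^8 (mod 11)
2^8 mod 11 = 3

2^158 ≡ 3 (mod 11)


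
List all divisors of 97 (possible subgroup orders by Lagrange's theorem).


Lagrange's theorem: |H| divides |G|
|G| = 97
Divisors of 97: 1, 97

Possible subgroup orders: {1, 97}


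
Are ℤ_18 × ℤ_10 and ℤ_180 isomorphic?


Comparing ℤ_18 × ℤ_10 and ℤ_180:
gcd(18,10) = 2 ≠ 1. Max element order in ℤ_18×ℤ_10 is lcm(18,10) = 90 < 180, so it has no element of order 180

No, ℤ_18 × ℤ_10 ≇ ℤ_180


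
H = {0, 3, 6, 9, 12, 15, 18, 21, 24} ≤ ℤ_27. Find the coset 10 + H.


10 + H = {10 + h (mod 27) : h ∈ H}
10+0=10, 10+3=13, 10+6=16, 10+9=19, 10+12=22, 10+15=25, 10+18=1, 10+21=4, 10+24=7
10 + H = {1, 4, 7, 10, 13, 16, 19, 22, 25} = 1 + H

10 + H = {1, 4, 7, 10, 13, 16, 19, 22, 25}


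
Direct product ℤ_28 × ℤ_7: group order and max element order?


|ℤ_28 × ℤ_7| = 28 × 7 = 196
Max element order = lcm(28,7) = 28
Cyclic? No (gcd=7)

|ℤ_28×ℤ_7| = 196, max element order = 28


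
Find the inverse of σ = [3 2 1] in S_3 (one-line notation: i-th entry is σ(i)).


To find σ⁻¹, swap domain and range:
σ(1) = 3 → σ⁻¹(3) = 1
σ(2) = 2 → σ⁻¹(2) = 2
σ(3) = 1 → σ⁻¹(1) = 3

σ⁻¹ = [3 2 1]


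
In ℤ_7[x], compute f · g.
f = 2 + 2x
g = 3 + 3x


Expand and collect like terms; reduce coefficients mod 7:
x^0: 2·3 = 6 ≡ 6 (mod 7)
x^1: 2·3 + 2·3 = 12 ≡ 5 (mod 7)
x^2: 2·3 = 6 ≡ 6 (mod 7)
Result: 6 + 5x + 6x^2

f · g = 6 + 5x + 6x^2


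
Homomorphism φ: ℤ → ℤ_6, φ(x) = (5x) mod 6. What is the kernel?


Kernel = preimage of identity
ker(φ) = {x ∈ ℤ : 5x ≡ 0 (mod 6)}. gcd(5,6) = 1, so 5x ≡ 0 (mod 6) ⟺ x ≡ 0 (mod 6/1 = 6). Hence ker(φ) = 6ℤ

ker(φ) = 6ℤ


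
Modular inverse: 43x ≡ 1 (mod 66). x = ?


Use the extended Euclidean algorithm to write 1 = 43·s + 66·t; then s mod 66 is the inverse.
Euclidean algorithm:
  43 = 0·66 + 43
  66 = 1·43 + 23
  43 = 1·23 + 20
  23 = 1·20 + 3
  20 = 6·3 + 2
  3 = 1·2 + 1
  2 = 2·1 + 0
gcd(43,66) = 1
Back-substitution gives: 43·(-23) + 66·(15) = 1
So 43⁻¹ ≡ -23 ≡ 43 (mod 66)
Check: 43 × 43 = 1849 ≡ 1 (mod 66) ✓

43⁻¹ ≡ 43 (mod 66)


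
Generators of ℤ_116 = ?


g generates ℤ_n iff gcd(g,n) = 1
Prime factors of 116: 2, 29
Generators are g ∈ {1,...,115} not divisible by any of these primes.
Generators: {1, 3, 5, 7, 9, 11, 13, 15, 17, 19, 21, 23, 25, 27, 31, 33, 35, 37, 39, 41, 43, 45, 47, 49, 51, 53, 55, 57, 59, 61, 63, 65, 67, 69, 71, 73, 75, 77, 79, 81, 83, 85, 89, 91, 93, 95, 97, 99, 101, 103, 105, 107, 109, 111, 113, 115}
Number of generators = φ(116) = 56

Generators of ℤ_116 = {1, 3, 5, 7, 9, 11, 13, 15, 17, 19, 21, 23, 25, 27, 31, 33, 35, 37, 39, 41, 43, 45, 47, 49, 51, 53, 55, 57, 59, 61, 63, 65, 67, 69, 71, 73, 75, 77, 79, 81, 83, 85, 89, 91, 93, 95, 97, 99, 101, 103, 105, 107, 109, 111, 113, 115}


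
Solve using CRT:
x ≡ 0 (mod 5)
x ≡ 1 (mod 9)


m₁ = 5, m₂ = 9, gcd = 1, so CRT applies. M = m₁·m₂ = 45
Let M₁ = M/m₁ = 9, M₂ = M/m₂ = 5
Find y₁ ≡ M₁⁻¹ (mod m₁): 9⁻¹ ≡ 4 (mod 5)
Find y₂ ≡ M₂⁻¹ (mod m₂): 5⁻¹ ≡ 2 (mod 9)
x = a₁·M₁·y₁ + a₂·M₂·y₂ = 0·9·4 + 1·5·2 = 10
Reduce mod 45: x ≡ 10
Check: 10 mod 5 = 0 ✓, 10 mod 9 = 1 ✓

x ≡ 10 (mod 45)


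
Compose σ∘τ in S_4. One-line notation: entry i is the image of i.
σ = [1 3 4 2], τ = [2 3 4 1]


σ∘τ: apply τ first, then σ
1 →τ 2 →σ 3
2 →τ 3 →σ 4
3 →τ 4 →σ 2
4 →τ 1 →σ 1

σ∘τ = [3 4 2 1]


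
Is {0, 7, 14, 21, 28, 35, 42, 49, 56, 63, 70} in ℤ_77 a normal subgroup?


H = {0, 7, 14, 21, 28, 35, 42, 49, 56, 63, 70} in ℤ_77
ℤ_77 is abelian; every subgroup of an abelian group is normal

Yes, normal subgroup


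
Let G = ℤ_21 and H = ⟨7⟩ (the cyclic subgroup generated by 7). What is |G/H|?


|⟨7⟩| = n / gcd(7, 21) = 21 / 7 = 3
H is normal (ℤ_21 is abelian).
|G/H| = |G| / |H| = 21 / 3 = 7

|G/H| = 7


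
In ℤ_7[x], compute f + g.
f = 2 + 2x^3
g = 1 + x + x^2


Add coefficients mod 7:
x^0: 2 + 1 = 3 (mod 7)
x^1: 0 + 1 = 1 (mod 7)
x^2: 0 + 1 = 1 (mod 7)
x^3: 2 + 0 = 2 (mod 7)
Result: 3 + x + x^2 + 2x^3

f + g = 3 + x + x^2 + 2x^3


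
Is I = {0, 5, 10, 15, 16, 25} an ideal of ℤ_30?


Check ideal conditions for I = {0, 5, 10, 15, 16, 25} in ℤ_30:
(1) I is an additive subgroup? No
(2) For r ∈ ℤ_30 and a ∈ I: r·a ∈ I? No  [counterexample: r=2, a=10, r·a mod 30 = 20 ∉ I]

No, I is not an ideal of ℤ_30


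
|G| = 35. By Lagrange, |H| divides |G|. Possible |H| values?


Lagrange's theorem: |H| divides |G|
|G| = 35
Divisors of 35: 1, 5, 7, 35

Possible subgroup orders: {1, 5, 7, 35}


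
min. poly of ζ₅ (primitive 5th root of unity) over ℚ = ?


ζ₅ is a root of Φ₅(x) = x⁴ + x³ + x² + x + 1, irreducible over ℚ

Minimal polynomial: x⁴ + x³ + x² + x + 1


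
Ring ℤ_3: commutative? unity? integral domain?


ℤ_3 is a commutative ring with unity 1; 3 is prime, so ℤ_3 is a field (hence an integral domain)
Commutative: Yes
Integral domain: Yes
Has unity: Yes

ℤ_3: Commutative=Yes, Unity=Yes


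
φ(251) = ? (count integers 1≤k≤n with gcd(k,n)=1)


Factor n: 251 = 251
φ(n) = n · ∏(1 - 1/p) over distinct primes p | n
φ(251) = 251 · (1 - 1/251) = 250

φ(251) = 250


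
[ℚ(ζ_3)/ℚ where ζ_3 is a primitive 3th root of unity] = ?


[ℚ(ζ_n):ℚ] = deg Φ_n(x) = φ(n). Here φ(3) = 2

[ℚ(ζ_3)/ℚ where ζ_3 is a primitive 3th root of unity] = 2


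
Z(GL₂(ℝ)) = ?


Z(G) = {g ∈ G | gx = xg for all x ∈ G}
Only scalar multiples of the identity commute with all invertible matrices

Z(GL₂(ℝ)) = {aI : a ∈ ℝ, a ≠ 0}


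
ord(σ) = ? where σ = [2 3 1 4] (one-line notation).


Cycle decomposition: (1 2 3)
Cycle lengths: 3
Order = lcm(3) = 3

ord(σ) = 3


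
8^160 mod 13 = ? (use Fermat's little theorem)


Fermat's little theorem: if p is prime and gcd(a,p)=1, then a^(p-1) ≡ 1 (mod p)
p = 13 is prime, gcd(8,13) = 1
Reduce exponent: 160 mod 12 = 4
So 8^160 ≡ 8^4 (mod 13)
8^4 mod 13 = 1

8^160 ≡ 1 (mod 13)


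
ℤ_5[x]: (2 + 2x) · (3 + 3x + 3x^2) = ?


Expand and collect like terms; reduce coefficients mod 5:
x^0: 2·3 = 6 ≡ 1 (mod 5)
x^1: 2·3 + 2·3 = 12 ≡ 2 (mod 5)
x^2: 2·3 + 2·3 = 12 ≡ 2 (mod 5)
x^3: 2·3 = 6 ≡ 1 (mod 5)
Result: 1 + 2x + 2x^2 + x^3

f · g = 1 + 2x + 2x^2 + x^3


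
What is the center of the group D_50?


Z(G) = {g ∈ G | gx = xg for all x ∈ G}
For even n, Z(D_n) = {e, r^(n/2)}: the 180° rotation r^25 commutes with every reflection and rotation

Z(D_50) = {e, r^25}


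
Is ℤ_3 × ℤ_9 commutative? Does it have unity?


Direct product ring; commutative with unity (1,1); but (1,0)·(0,1) = (0,0) gives zero divisors, so not an integral domain
Commutative: Yes
Integral domain: No
Has unity: Yes

ℤ_3 × ℤ_9: Commutative=Yes, Unity=Yes


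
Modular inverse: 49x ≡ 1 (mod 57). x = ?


Use the extended Euclidean algorithm to write 1 = 49·s + 57·t; then s mod 57 is the inverse.
Euclidean algorithm:
  49 = 0·57 + 49
  57 = 1·49 + 8
  49 = 6·8 + 1
  8 = 8·1 + 0
gcd(49,57) = 1
Back-substitution gives: 49·(7) + 57·(-6) = 1
So 49⁻¹ ≡ 7 ≡ 7 (mod 57)
Check: 49 × 7 = 343 ≡ 1 (mod 57) ✓

49⁻¹ ≡ 7 (mod 57)


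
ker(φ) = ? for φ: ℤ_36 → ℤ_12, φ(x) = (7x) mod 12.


Kernel = preimage of identity
ker(φ) = {x ∈ ℤ_36 : 7x ≡ 0 (mod 12)}. Since 12 | 36, φ is well-defined. The kernel is the cyclic subgroup ⟨12⟩ of ℤ_36 (order 3), i.e. {0, 12, 24}

ker(φ) = {0, 12, 24}


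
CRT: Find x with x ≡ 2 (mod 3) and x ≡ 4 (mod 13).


m₁ = 3, m₂ = 13, gcd = 1, so CRT applies. M = m₁·m₂ = 39
Let M₁ = M/m₁ = 13, M₂ = M/m₂ = 3
Find y₁ ≡ M₁⁻¹ (mod m₁): 13⁻¹ ≡ 1 (mod 3)
Find y₂ ≡ M₂⁻¹ (mod m₂): 3⁻¹ ≡ 9 (mod 13)
x = a₁·M₁·y₁ + a₂·M₂·y₂ = 2·13·1 + 4·3·9 = 134
Reduce mod 39: x ≡ 17
Check: 17 mod 3 = 2 ✓, 17 mod 13 = 4 ✓

x ≡ 17 (mod 39)


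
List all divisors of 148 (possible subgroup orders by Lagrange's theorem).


Lagrange's theorem: |H| divides |G|
|G| = 148
Divisors of 148: 1, 2, 4, 37, 74, 148

Possible subgroup orders: {1, 2, 4, 37, 74, 148}


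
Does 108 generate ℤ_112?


g generates ℤ_n iff gcd(g, n) = 1
gcd(108, 112) = 4
Since gcd = 4 ≠ 1, ⟨108⟩ has order 28 < 112, so 108 is not a generator.

No, 108 does not generate ℤ_112


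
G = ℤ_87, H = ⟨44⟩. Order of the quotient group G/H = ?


|⟨44⟩| = n / gcd(44, 87) = 87 / 1 = 87
H is normal (ℤ_87 is abelian).
|G/H| = |G| / |H| = 87 / 87 = 1

|G/H| = 1


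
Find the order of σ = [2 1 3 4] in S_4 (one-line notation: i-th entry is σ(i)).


Cycle decomposition: (1 2)
Cycle lengths: 2
Order = lcm(2) = 2

ord(σ) = 2


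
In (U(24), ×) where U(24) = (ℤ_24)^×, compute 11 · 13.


Operation: multiplication mod 24
11 · 13 = (a × b) mod 24 with a = 11, b = 13

11 · 13 = 23


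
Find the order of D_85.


|D_n| = 2n (n rotations and n reflections)
|D_85| = 2×85 = 170

|D_85| = 170


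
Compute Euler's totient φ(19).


φ(n) = count of k ∈ {1,...,n} with gcd(k,n)=1
Coprimes to 19: {1, 2, 3, 4, 5, 6, 7, 8, 9, 10, 11, 12, 13, 14, 15, 16, 17, 18}
Count: 18

φ(19) = 18


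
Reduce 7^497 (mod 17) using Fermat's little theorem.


Fermat's little theorem: if p is prime and gcd(a,p)=1, then a^(p-1) ≡ 1 (mod p)
p = 17 is prime, gcd(7,17) = 1
Reduce exponent: 497 mod 16 = 1
So 7^497 ≡ 7^1 (mod 17)
7^1 mod 17 = 7

7^497 ≡ 7 (mod 17)


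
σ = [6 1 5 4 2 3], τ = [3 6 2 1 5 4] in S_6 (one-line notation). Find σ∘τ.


σ∘τ: apply τ first, then σ
1 →τ 3 →σ 5
2 →τ 6 →σ 3
3 →τ 2 →σ 1
4 →τ 1 →σ 6
5 →τ 5 →σ 2
6 →τ 4 →σ 4

σ∘τ = [5 3 1 6 2 4]


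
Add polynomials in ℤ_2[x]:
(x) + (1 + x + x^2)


Add coefficients mod 2:
x^0: 0 + 1 = 1 (mod 2)
x^1: 1 + 1 = 0 (mod 2)
x^2: 0 + 1 = 1 (mod 2)
Result: 1 + x^2

f + g = 1 + x^2


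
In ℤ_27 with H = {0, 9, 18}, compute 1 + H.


1 + H = {1 + h (mod 27) : h ∈ H}
1+0=1, 1+9=10, 1+18=19

1 + H = {1, 10, 19}


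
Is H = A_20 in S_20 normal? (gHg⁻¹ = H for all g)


H = A_20 in S_20
A_20 has index 2 in S_20, and every subgroup of index 2 is normal

Yes, normal subgroup


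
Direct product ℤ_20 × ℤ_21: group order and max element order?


|ℤ_20 × ℤ_21| = 20 × 21 = 420
Max element order = lcm(20,21) = 420
Cyclic? Yes (gcd=1)

|ℤ_20×ℤ_21| = 420, max element order = 420


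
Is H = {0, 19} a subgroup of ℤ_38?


Subgroup test for H = {0, 19} in (ℤ_38, +):
(1) 0 ∈ H? Yes
(2) Closure: for all a,b ∈ H, (a+b) mod 38 ∈ H? Yes
(3) Inverses: for all a ∈ H, -a mod 38 ∈ H? Yes

Yes, H is a subgroup of ℤ_38


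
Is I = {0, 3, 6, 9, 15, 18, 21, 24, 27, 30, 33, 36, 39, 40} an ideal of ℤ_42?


Check ideal conditions for I = {0, 3, 6, 9, 15, 18, 21, 24, 27, 30, 33, 36, 39, 40} in ℤ_42:
(1) I is an additive subgroup? No
(2) For r ∈ ℤ_42 and a ∈ I: r·a ∈ I? No  [counterexample: r=2, a=6, r·a mod 42 = 12 ∉ I]

No, I is not an ideal of ℤ_42


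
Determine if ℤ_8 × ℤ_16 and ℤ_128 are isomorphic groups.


Comparing ℤ_8 × ℤ_16 and ℤ_128:
gcd(8,16) = 8 ≠ 1. Max element order in ℤ_8×ℤ_16 is lcm(8,16) = 16 < 128, so it has no element of order 128

No, ℤ_8 × ℤ_16 ≇ ℤ_128


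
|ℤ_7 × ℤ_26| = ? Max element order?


|ℤ_7 × ℤ_26| = 7 × 26 = 182
Max element order = lcm(7,26) = 182
Cyclic? Yes (gcd=1)

|ℤ_7×ℤ_26| = 182, max element order = 182


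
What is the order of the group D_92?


|D_n| = 2n (n rotations and n reflections)
|D_92| = 2×92 = 184

|D_92| = 184


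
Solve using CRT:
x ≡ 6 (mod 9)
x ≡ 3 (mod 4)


m₁ = 9, m₂ = 4, gcd = 1, so CRT applies. M = m₁·m₂ = 36
Let M₁ = M/m₁ = 4, M₂ = M/m₂ = 9
Find y₁ ≡ M₁⁻¹ (mod m₁): 4⁻¹ ≡ 7 (mod 9)
Find y₂ ≡ M₂⁻¹ (mod m₂): 9⁻¹ ≡ 1 (mod 4)
x = a₁·M₁·y₁ + a₂·M₂·y₂ = 6·4·7 + 3·9·1 = 195
Reduce mod 36: x ≡ 15
Check: 15 mod 9 = 6 ✓, 15 mod 4 = 3 ✓

x ≡ 15 (mod 36)


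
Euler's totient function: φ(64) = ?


Factor n: 64 = 2^6
φ(n) = n · ∏(1 - 1/p) over distinct primes p | n
φ(64) = 64 · (1 - 1/2) = 32

φ(64) = 32


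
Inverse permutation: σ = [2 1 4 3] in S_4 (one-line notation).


To find σ⁻¹, swap domain and range:
σ(1) = 2 → σ⁻¹(2) = 1
σ(2) = 1 → σ⁻¹(1) = 2
σ(3) = 4 → σ⁻¹(4) = 3
σ(4) = 3 → σ⁻¹(3) = 4

σ⁻¹ = [2 1 4 3]


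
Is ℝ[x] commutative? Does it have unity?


Polynomial ring over ℝ (an integral domain) is a commutative integral domain with unity 1
Commutative: Yes
Integral domain: Yes
Has unity: Yes

ℝ[x]: Commutative=Yes, Unity=Yes


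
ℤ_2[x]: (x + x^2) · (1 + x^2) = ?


Expand and collect like terms; reduce coefficients mod 2:
x^0: 0·1 = 0 ≡ 0 (mod 2)
x^1: 0·0 + 1·1 = 1 ≡ 1 (mod 2)
x^2: 0·1 + 1·0 + 1·1 = 1 ≡ 1 (mod 2)
x^3: 1·1 + 1·0 = 1 ≡ 1 (mod 2)
x^4: 1·1 = 1 ≡ 1 (mod 2)
Result: x + x^2 + x^3 + x^4

f · g = x + x^2 + x^3 + x^4


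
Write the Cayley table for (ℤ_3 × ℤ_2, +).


Elements: {(0,0), (0,1), (1,0), (1,1), (2,0), (2,1)}
Operation: componentwise addition mod (3, 2)
Entry (a, b) = ((a₁+b₁) mod 3, (a₂+b₂) mod 2)

Cayley table:
      | (0,0) | (0,1) | (1,0) | (1,1) | (2,0) | (2,1)
(0,0) | (0,0) | (0,1) | (1,0) | (1,1) | (2,0) | (2,1)
(0,1) | (0,1) | (0,0) | (1,1) | (1,0) | (2,1) | (2,0)
(1,0) | (1,0) | (1,1) | (2,0) | (2,1) | (0,0) | (0,1)
(1,1) | (1,1) | (1,0) | (2,1) | (2,0) | (0,1) | (0,0)
(2,0) | (2,0) | (2,1) | (0,0) | (0,1) | (1,0) | (1,1)
(2,1) | (2,1) | (2,0) | (0,1) | (0,0) | (1,1) | (1,0)


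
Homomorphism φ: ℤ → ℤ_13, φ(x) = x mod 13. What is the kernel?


Kernel = preimage of identity
ker(φ) = {x ∈ ℤ : x ≡ 0 (mod 13)} = 13ℤ = {0, ±13, ±26, ...}

ker(φ) = 13ℤ


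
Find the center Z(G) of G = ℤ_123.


Z(G) = {g ∈ G | gx = xg for all x ∈ G}
ℤ_123 is abelian, so Z(G) = G

Z(ℤ_123) = ℤ_123


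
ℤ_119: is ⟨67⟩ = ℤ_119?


g generates ℤ_n iff gcd(g, n) = 1
gcd(67, 119) = 1
Since gcd = 1, 67 is a generator.

Yes, 67 generates ℤ_119


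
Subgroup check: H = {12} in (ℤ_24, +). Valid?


Subgroup test for H = {12} in (ℤ_24, +):
(1) 0 ∈ H? No
(2) Closure: for all a,b ∈ H, (a+b) mod 24 ∈ H? No  [counterexample: 12 + 12 = 0 ∉ H]
(3) Inverses: for all a ∈ H, -a mod 24 ∈ H? Yes

No, H is not a subgroup of ℤ_24


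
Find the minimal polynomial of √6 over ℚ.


√6 satisfies x² - 6 = 0, irreducible over ℚ since 6 is squarefree

Minimal polynomial: x² - 6


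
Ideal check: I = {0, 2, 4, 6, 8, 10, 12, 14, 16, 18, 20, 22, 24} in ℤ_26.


Check ideal conditions for I = {0, 2, 4, 6, 8, 10, 12, 14, 16, 18, 20, 22, 24} in ℤ_26:
(1) I is an additive subgroup? Yes
(2) For r ∈ ℤ_26 and a ∈ I: r·a ∈ I? Yes

Yes, I is an ideal of ℤ_26


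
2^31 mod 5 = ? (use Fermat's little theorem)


Fermat's little theorem: if p is prime and gcd(a,p)=1, then a^(p-1) ≡ 1 (mod p)
p = 5 is prime, gcd(2,5) = 1
Reduce exponent: 31 mod 4 = 3
So 2^31 ≡ 2^3 (mod 5)
2^3 mod 5 = 3

2^31 ≡ 3 (mod 5)


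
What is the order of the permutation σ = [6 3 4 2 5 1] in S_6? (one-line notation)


Cycle decomposition: (1 6) (2 3 4)
Cycle lengths: 2, 3
Order = lcm(2, 3) = 6

ord(σ) = 6


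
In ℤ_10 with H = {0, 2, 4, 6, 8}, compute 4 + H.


4 + H = {4 + h (mod 10) : h ∈ H}
4+0=4, 4+2=6, 4+4=8, 4+6=0, 4+8=2
4 + H = {0, 2, 4, 6, 8} = 0 + H

4 + H = {0, 2, 4, 6, 8}


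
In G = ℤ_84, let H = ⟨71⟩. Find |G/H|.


|⟨71⟩| = n / gcd(71, 84) = 84 / 1 = 84
H is normal (ℤ_84 is abelian).
|G/H| = |G| / |H| = 84 / 84 = 1

|G/H| = 1


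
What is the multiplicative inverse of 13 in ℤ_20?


Use the extended Euclidean algorithm to write 1 = 13·s + 20·t; then s mod 20 is the inverse.
Euclidean algorithm:
  13 = 0·20 + 13
  20 = 1·13 + 7
  13 = 1·7 + 6
  7 = 1·6 + 1
  6 = 6·1 + 0
gcd(13,20) = 1
Back-substitution gives: 13·(-3) + 20·(2) = 1
So 13⁻¹ ≡ -3 ≡ 17 (mod 20)
Check: 13 × 17 = 221 ≡ 1 (mod 20) ✓

13⁻¹ ≡ 17 (mod 20)


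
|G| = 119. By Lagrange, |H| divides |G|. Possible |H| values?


Lagrange's theorem: |H| divides |G|
|G| = 119
Divisors of 119: 1, 7, 17, 119

Possible subgroup orders: {1, 7, 17, 119}


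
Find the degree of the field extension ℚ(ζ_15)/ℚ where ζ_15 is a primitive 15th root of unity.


[ℚ(ζ_n):ℚ] = deg Φ_n(x) = φ(n). Here φ(15) = 8

[ℚ(ζ_15)/ℚ where ζ_15 is a primitive 15th root of unity] = 8


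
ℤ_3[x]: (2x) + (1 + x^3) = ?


Add coefficients mod 3:
x^0: 0 + 1 = 1 (mod 3)
x^1: 2 + 0 = 2 (mod 3)
x^2: 0 + 0 = 0 (mod 3)
x^3: 0 + 1 = 1 (mod 3)
Result: 1 + 2x + x^3

f + g = 1 + 2x + x^3


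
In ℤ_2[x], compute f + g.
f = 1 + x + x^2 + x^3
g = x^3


Add coefficients mod 2:
x^0: 1 + 0 = 1 (mod 2)
x^1: 1 + 0 = 1 (mod 2)
x^2: 1 + 0 = 1 (mod 2)
x^3: 1 + 1 = 0 (mod 2)
Result: 1 + x + x^2

f + g = 1 + x + x^2


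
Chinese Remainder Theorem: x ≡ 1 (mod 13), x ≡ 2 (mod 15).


m₁ = 13, m₂ = 15, gcd = 1, so CRT applies. M = m₁·m₂ = 195
Let M₁ = M/m₁ = 15, M₂ = M/m₂ = 13
Find y₁ ≡ M₁⁻¹ (mod m₁): 15⁻¹ ≡ 7 (mod 13)
Find y₂ ≡ M₂⁻¹ (mod m₂): 13⁻¹ ≡ 7 (mod 15)
x = a₁·M₁·y₁ + a₂·M₂·y₂ = 1·15·7 + 2·13·7 = 287
Reduce mod 195: x ≡ 92
Check: 92 mod 13 = 1 ✓, 92 mod 15 = 2 ✓

x ≡ 92 (mod 195)


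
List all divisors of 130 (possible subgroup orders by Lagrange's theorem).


Lagrange's theorem: |H| divides |G|
|G| = 130
Divisors of 130: 1, 2, 5, 10, 13, 26, 65, 130

Possible subgroup orders: {1, 2, 5, 10, 13, 26, 65, 130}


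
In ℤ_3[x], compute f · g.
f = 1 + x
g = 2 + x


Expand and collect like terms; reduce coefficients mod 3:
x^0: 1·2 = 2 ≡ 2 (mod 3)
x^1: 1·1 + 1·2 = 3 ≡ 0 (mod 3)
x^2: 1·1 = 1 ≡ 1 (mod 3)
Result: 2 + x^2

f · g = 2 + x^2


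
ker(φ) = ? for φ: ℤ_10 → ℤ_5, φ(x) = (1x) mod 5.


Kernel = preimage of identity
ker(φ) = {x ∈ ℤ_10 : 1x ≡ 0 (mod 5)}. Since 5 | 10, φ is well-defined. The kernel is the cyclic subgroup ⟨5⟩ of ℤ_10 (order 2), i.e. {0, 5}

ker(φ) = {0, 5}


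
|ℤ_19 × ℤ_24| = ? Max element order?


|ℤ_19 × ℤ_24| = 19 × 24 = 456
Max element order = lcm(19,24) = 456
Cyclic? Yes (gcd=1)

|ℤ_19×ℤ_24| = 456, max element order = 456


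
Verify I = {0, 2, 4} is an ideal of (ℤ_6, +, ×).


Check ideal conditions for I = {0, 2, 4} in ℤ_6:
(1) I is an additive subgroup? Yes
(2) For r ∈ ℤ_6 and a ∈ I: r·a ∈ I? Yes

Yes, I is an ideal of ℤ_6


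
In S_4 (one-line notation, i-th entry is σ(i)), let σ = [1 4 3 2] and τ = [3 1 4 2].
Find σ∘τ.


σ∘τ: apply τ first, then σ
1 →τ 3 →σ 3
2 →τ 1 →σ 1
3 →τ 4 →σ 2
4 →τ 2 →σ 4

σ∘τ = [3 1 2 4]


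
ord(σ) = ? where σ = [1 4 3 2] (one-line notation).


Cycle decomposition: (2 4)
Cycle lengths: 2
Order = lcm(2) = 2

ord(σ) = 2


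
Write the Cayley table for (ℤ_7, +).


Elements: {0, 1, 2, 3, 4, 5, 6}
Operation: addition mod 7
Entry (a, b) = (a + b) mod 7

Cayley table:
  | 0 | 1 | 2 | 3 | 4 | 5 | 6
0 | 0 | 1 | 2 | 3 | 4 | 5 | 6
1 | 1 | 2 | 3 | 4 | 5 | 6 | 0
2 | 2 | 3 | 4 | 5 | 6 | 0 | 1
3 | 3 | 4 | 5 | 6 | 0 | 1 | 2
4 | 4 | 5 | 6 | 0 | 1 | 2 | 3
5 | 5 | 6 | 0 | 1 | 2 | 3 | 4
6 | 6 | 0 | 1 | 2 | 3 | 4 | 5


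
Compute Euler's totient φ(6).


φ(n) = count of k ∈ {1,...,n} with gcd(k,n)=1
Coprimes to 6: {1, 5}
Count: 2

φ(6) = 2


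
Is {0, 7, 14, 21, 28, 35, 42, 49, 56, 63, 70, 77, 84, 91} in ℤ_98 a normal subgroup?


H = {0, 7, 14, 21, 28, 35, 42, 49, 56, 63, 70, 77, 84, 91} in ℤ_98
ℤ_98 is abelian; every subgroup of an abelian group is normal

Yes, normal subgroup


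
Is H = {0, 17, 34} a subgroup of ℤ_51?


Subgroup test for H = {0, 17, 34} in (ℤ_51, +):
(1) 0 ∈ H? Yes
(2) Closure: for all a,b ∈ H, (a+b) mod 51 ∈ H? Yes
(3) Inverses: for all a ∈ H, -a mod 51 ∈ H? Yes

Yes, H is a subgroup of ℤ_51


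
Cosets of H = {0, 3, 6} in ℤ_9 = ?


H = {0, 3, 6}, |H| = 3
Number of cosets = |G|/|H| = 9/3 = 3
0 + H = {0, 3, 6}
1 + H = {1, 4, 7}
2 + H = {2, 5, 8}

Cosets: 0+H={0,3,6}; 1+H={1,4,7}; 2+H={2,5,8}


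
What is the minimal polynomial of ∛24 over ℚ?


∛24 satisfies x³ - 24 = 0, irreducible over ℚ (no rational root; 24 is not a perfect cube)

Minimal polynomial: x³ - 24


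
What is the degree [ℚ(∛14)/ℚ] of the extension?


∛14 has minimal polynomial x³ - 14 (irreducible over ℚ since 14 is not a perfect cube)

[ℚ(∛14)/ℚ] = 3


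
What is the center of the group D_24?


Z(G) = {g ∈ G | gx = xg for all x ∈ G}
For even n, Z(D_n) = {e, r^(n/2)}: the 180° rotation r^12 commutes with every reflection and rotation

Z(D_24) = {e, r^12}


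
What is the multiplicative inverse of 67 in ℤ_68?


Use the extended Euclidean algorithm to write 1 = 67·s + 68·t; then s mod 68 is the inverse.
Euclidean algorithm:
  67 = 0·68 + 67
  68 = 1·67 + 1
  67 = 67·1 + 0
gcd(67,68) = 1
Back-substitution gives: 67·(-1) + 68·(1) = 1
So 67⁻¹ ≡ -1 ≡ 67 (mod 68)
Check: 67 × 67 = 4489 ≡ 1 (mod 68) ✓

67⁻¹ ≡ 67 (mod 68)


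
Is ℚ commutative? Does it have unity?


ℚ is a field: commutative, has unity, every nonzero element is a unit (hence an integral domain)
Commutative: Yes
Integral domain: Yes
Has unity: Yes

ℚ: Commutative=Yes, Unity=Yes


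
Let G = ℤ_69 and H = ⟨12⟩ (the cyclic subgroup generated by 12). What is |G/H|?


|⟨12⟩| = n / gcd(12, 69) = 69 / 3 = 23
H is normal (ℤ_69 is abelian).
|G/H| = |G| / |H| = 69 / 23 = 3

|G/H| = 3


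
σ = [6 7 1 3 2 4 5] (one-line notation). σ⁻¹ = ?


To find σ⁻¹, swap domain and range:
σ(1) = 6 → σ⁻¹(6) = 1
σ(2) = 7 → σ⁻¹(7) = 2
σ(3) = 1 → σ⁻¹(1) = 3
σ(4) = 3 → σ⁻¹(3) = 4
σ(5) = 2 → σ⁻¹(2) = 5
σ(6) = 4 → σ⁻¹(4) = 6
σ(7) = 5 → σ⁻¹(5) = 7

σ⁻¹ = [3 5 4 6 7 1 2]


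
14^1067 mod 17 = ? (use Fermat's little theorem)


Fermat's little theorem: if p is prime and gcd(a,p)=1, then a^(p-1) ≡ 1 (mod p)
p = 17 is prime, gcd(14,17) = 1
Reduce exponent: 1067 mod 16 = 11
So 14^1067 ≡ 14^11 (mod 17)
14^11 mod 17 = 10

14^1067 ≡ 10 (mod 17)


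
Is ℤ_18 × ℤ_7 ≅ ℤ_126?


Comparing ℤ_18 × ℤ_7 and ℤ_126:
gcd(18,7) = 1, so ℤ_18 × ℤ_7 ≅ ℤ_126 (CRT)

Yes, ℤ_18 × ℤ_7 ≅ ℤ_126


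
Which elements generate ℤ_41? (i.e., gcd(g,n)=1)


g generates ℤ_n iff gcd(g,n) = 1
Prime factors of 41: 41
Generators are g ∈ {1,...,40} not divisible by any of these primes.
Generators: {1, 2, 3, 4, 5, 6, 7, 8, 9, 10, 11, 12, 13, 14, 15, 16, 17, 18, 19, 20, 21, 22, 23, 24, 25, 26, 27, 28, 29, 30, 31, 32, 33, 34, 35, 36, 37, 38, 39, 40}
Number of generators = φ(41) = 40

Generators of ℤ_41 = {1, 2, 3, 4, 5, 6, 7, 8, 9, 10, 11, 12, 13, 14, 15, 16, 17, 18, 19, 20, 21, 22, 23, 24, 25, 26, 27, 28, 29, 30, 31, 32, 33, 34, 35, 36, 37, 38, 39, 40}


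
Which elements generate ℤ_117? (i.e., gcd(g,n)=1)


g generates ℤ_n iff gcd(g,n) = 1
Prime factors of 117: 3, 13
Generators are g ∈ {1,...,116} not divisible by any of these primes.
Generators: {1, 2, 4, 5, 7, 8, 10, 11, 14, 16, 17, 19, 20, 22, 23, 25, 28, 29, 31, 32, 34, 35, 37, 38, 40, 41, 43, 44, 46, 47, 49, 50, 53, 55, 56, 58, 59, 61, 62, 64, 67, 68, 70, 71, 73, 74, 76, 77, 79, 80, 82, 83, 85, 86, 88, 89, 92, 94, 95, 97, 98, 100, 101, 103, 106, 107, 109, 110, 112, 113, 115, 116}
Number of generators = φ(117) = 72

Generators of ℤ_117 = {1, 2, 4, 5, 7, 8, 10, 11, 14, 16, 17, 19, 20, 22, 23, 25, 28, 29, 31, 32, 34, 35, 37, 38, 40, 41, 43, 44, 46, 47, 49, 50, 53, 55, 56, 58, 59, 61, 62, 64, 67, 68, 70, 71, 73, 74, 76, 77, 79, 80, 82, 83, 85, 86, 88, 89, 92, 94, 95, 97, 98, 100, 101, 103, 106, 107, 109, 110, 112, 113, 115, 116}


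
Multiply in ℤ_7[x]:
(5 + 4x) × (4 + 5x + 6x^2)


Expand and collect like terms; reduce coefficients mod 7:
x^0: 5·4 = 20 ≡ 6 (mod 7)
x^1: 5·5 + 4·4 = 41 ≡ 6 (mod 7)
x^2: 5·6 + 4·5 = 50 ≡ 1 (mod 7)
x^3: 4·6 = 24 ≡ 3 (mod 7)
Result: 6 + 6x + x^2 + 3x^3

f · g = 6 + 6x + x^2 + 3x^3


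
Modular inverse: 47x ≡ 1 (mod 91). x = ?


Use the extended Euclidean algorithm to write 1 = 47·s + 91·t; then s mod 91 is the inverse.
Euclidean algorithm:
  47 = 0·91 + 47
  91 = 1·47 + 44
  47 = 1·44 + 3
  44 = 14·3 + 2
  3 = 1·2 + 1
  2 = 2·1 + 0
gcd(47,91) = 1
Back-substitution gives: 47·(31) + 91·(-16) = 1
So 47⁻¹ ≡ 31 ≡ 31 (mod 91)
Check: 47 × 31 = 1457 ≡ 1 (mod 91) ✓

47⁻¹ ≡ 31 (mod 91)


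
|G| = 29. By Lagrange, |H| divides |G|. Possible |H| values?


Lagrange's theorem: |H| divides |G|
|G| = 29
Divisors of 29: 1, 29

Possible subgroup orders: {1, 29}


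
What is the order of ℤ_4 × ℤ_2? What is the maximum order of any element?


|ℤ_4 × ℤ_2| = 4 × 2 = 8
Max element order = lcm(4,2) = 4
Cyclic? No (gcd=2)

|ℤ_4×ℤ_2| = 8, max element order = 4


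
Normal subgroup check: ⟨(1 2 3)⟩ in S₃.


H = ⟨(1 2 3)⟩ in S₃
⟨(1 2 3)⟩ has order 3 and index 2 in S₃; index-2 subgroups are normal

Yes, normal subgroup


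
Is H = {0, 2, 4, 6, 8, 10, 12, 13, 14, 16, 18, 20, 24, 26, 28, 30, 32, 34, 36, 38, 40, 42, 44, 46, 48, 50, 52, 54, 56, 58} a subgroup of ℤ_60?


Subgroup test for H = {0, 2, 4, 6, 8, 10, 12, 13, 14, 16, 18, 20, 24, 26, 28, 30, 32, 34, 36, 38, 40, 42, 44, 46, 48, 50, 52, 54, 56, 58} in (ℤ_60, +):
(1) 0 ∈ H? Yes
(2) Closure: for all a,b ∈ H, (a+b) mod 60 ∈ H? No  [counterexample: 2 + 13 = 15 ∉ H]
(3) Inverses: for all a ∈ H, -a mod 60 ∈ H? No

No, H is not a subgroup of ℤ_60


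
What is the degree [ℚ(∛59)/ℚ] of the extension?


∛59 has minimal polynomial x³ - 59 (irreducible over ℚ since 59 is not a perfect cube)

[ℚ(∛59)/ℚ] = 3


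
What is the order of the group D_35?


|D_n| = 2n (n rotations and n reflections)
|D_35| = 2×35 = 70

|D_35| = 70


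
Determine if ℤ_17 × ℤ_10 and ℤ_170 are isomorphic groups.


Comparing ℤ_17 × ℤ_10 and ℤ_170:
gcd(17,10) = 1, so ℤ_17 × ℤ_10 ≅ ℤ_170 (CRT)

Yes, ℤ_17 × ℤ_10 ≅ ℤ_170


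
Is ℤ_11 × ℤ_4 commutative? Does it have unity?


Direct product ring; commutative with unity (1,1); but (1,0)·(0,1) = (0,0) gives zero divisors, so not an integral domain
Commutative: Yes
Integral domain: No
Has unity: Yes

ℤ_11 × ℤ_4: Commutative=Yes, Unity=Yes


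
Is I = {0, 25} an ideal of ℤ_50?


Check ideal conditions for I = {0, 25} in ℤ_50:
(1) I is an additive subgroup? Yes
(2) For r ∈ ℤ_50 and a ∈ I: r·a ∈ I? Yes

Yes, I is an ideal of ℤ_50


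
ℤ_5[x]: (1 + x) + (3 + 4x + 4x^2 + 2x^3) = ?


Add coefficients mod 5:
x^0: 1 + 3 = 4 (mod 5)
x^1: 1 + 4 = 0 (mod 5)
x^2: 0 + 4 = 4 (mod 5)
x^3: 0 + 2 = 2 (mod 5)
Result: 4 + 4x^2 + 2x^3

f + g = 4 + 4x^2 + 2x^3


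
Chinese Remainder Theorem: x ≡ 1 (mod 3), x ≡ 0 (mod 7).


m₁ = 3, m₂ = 7, gcd = 1, so CRT applies. M = m₁·m₂ = 21
Let M₁ = M/m₁ = 7, M₂ = M/m₂ = 3
Find y₁ ≡ M₁⁻¹ (mod m₁): 7⁻¹ ≡ 1 (mod 3)
Find y₂ ≡ M₂⁻¹ (mod m₂): 3⁻¹ ≡ 5 (mod 7)
x = a₁·M₁·y₁ + a₂·M₂·y₂ = 1·7·1 + 0·3·5 = 7
Reduce mod 21: x ≡ 7
Check: 7 mod 3 = 1 ✓, 7 mod 7 = 0 ✓

x ≡ 7 (mod 21)


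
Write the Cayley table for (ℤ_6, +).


Elements: {0, 1, 2, 3, 4, 5}
Operation: addition mod 6
Entry (a, b) = (a + b) mod 6

Cayley table:
  | 0 | 1 | 2 | 3 | 4 | 5
0 | 0 | 1 | 2 | 3 | 4 | 5
1 | 1 | 2 | 3 | 4 | 5 | 0
2 | 2 | 3 | 4 | 5 | 0 | 1
3 | 3 | 4 | 5 | 0 | 1 | 2
4 | 4 | 5 | 0 | 1 | 2 | 3
5 | 5 | 0 | 1 | 2 | 3 | 4


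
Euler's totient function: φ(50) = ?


Factor n: 50 = 2 × 5^2
φ(n) = n · ∏(1 - 1/p) over distinct primes p | n
φ(50) = 50 · (1 - 1/2) · (1 - 1/5) = 20

φ(50) = 20


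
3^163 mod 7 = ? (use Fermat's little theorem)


Fermat's little theorem: if p is prime and gcd(a,p)=1, then a^(p-1) ≡ 1 (mod p)
p = 7 is prime, gcd(3,7) = 1
Reduce exponent: 163 mod 6 = 1
So 3^163 ≡ 3^1 (mod 7)
3^1 mod 7 = 3

3^163 ≡ 3 (mod 7)


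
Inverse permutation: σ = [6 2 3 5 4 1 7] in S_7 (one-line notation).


To find σ⁻¹, swap domain and range:
σ(1) = 6 → σ⁻¹(6) = 1
σ(2) = 2 → σ⁻¹(2) = 2
σ(3) = 3 → σ⁻¹(3) = 3
σ(4) = 5 → σ⁻¹(5) = 4
σ(5) = 4 → σ⁻¹(4) = 5
σ(6) = 1 → σ⁻¹(1) = 6
σ(7) = 7 → σ⁻¹(7) = 7

σ⁻¹ = [6 2 3 5 4 1 7]


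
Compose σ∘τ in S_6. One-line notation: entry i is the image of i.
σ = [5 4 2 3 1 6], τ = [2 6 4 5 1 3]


σ∘τ: apply τ first, then σ
1 →τ 2 →σ 4
2 →τ 6 →σ 6
3 →τ 4 →σ 3
4 →τ 5 →σ 1
5 →τ 1 →σ 5
6 →τ 3 →σ 2

σ∘τ = [4 6 3 1 5 2]


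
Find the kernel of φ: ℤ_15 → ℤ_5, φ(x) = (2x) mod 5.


Kernel = preimage of identity
ker(φ) = {x ∈ ℤ_15 : 2x ≡ 0 (mod 5)}. Since 5 | 15, φ is well-defined. The kernel is the cyclic subgroup ⟨5⟩ of ℤ_15 (order 3), i.e. {0, 5, 10}

ker(φ) = {0, 5, 10}


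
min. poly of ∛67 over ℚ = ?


∛67 satisfies x³ - 67 = 0, irreducible over ℚ (no rational root; 67 is not a perfect cube)

Minimal polynomial: x³ - 67


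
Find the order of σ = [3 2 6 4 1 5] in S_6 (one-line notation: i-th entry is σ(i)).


Cycle decomposition: (1 3 6 5)
Cycle lengths: 4
Order = lcm(4) = 4

ord(σ) = 4
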